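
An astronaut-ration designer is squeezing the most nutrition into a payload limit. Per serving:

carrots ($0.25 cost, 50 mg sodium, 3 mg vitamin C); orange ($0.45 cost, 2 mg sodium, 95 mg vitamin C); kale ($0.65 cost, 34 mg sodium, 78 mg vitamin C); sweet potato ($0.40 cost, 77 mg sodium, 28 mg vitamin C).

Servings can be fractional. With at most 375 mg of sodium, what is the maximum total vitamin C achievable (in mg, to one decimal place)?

17812.5 mg

Vitamin C per mg sodium: orange 47.5, kale 2.294, sweet potato 0.3636, carrots 0.06.
With no serving limits, spend the whole sodium allowance on orange: 375 mg / 2 mg × 95 mg = 17812.5 mg.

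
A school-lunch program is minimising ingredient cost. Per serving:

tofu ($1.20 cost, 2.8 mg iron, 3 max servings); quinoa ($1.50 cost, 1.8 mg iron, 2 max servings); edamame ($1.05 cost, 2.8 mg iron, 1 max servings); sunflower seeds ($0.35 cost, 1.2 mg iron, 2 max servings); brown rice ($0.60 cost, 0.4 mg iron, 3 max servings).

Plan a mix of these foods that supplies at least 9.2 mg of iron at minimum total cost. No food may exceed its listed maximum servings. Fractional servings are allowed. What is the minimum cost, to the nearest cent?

Cost per mg of iron: sunflower seeds $0.2917, edamame $0.3750, tofu $0.4286, quinoa $0.8333, brown rice $1.5000.
Take 2 servings of sunflower seeds: +2.4 mg iron for $0.70 (total $0.70, still need 6.8 mg).
Take 1 serving of edamame: +2.8 mg iron for $1.05 (total $1.75, still need 4.0 mg).
Take 1.429 servings of tofu: +4.0 mg iron for $1.71 (total $3.46, still need 0.0 mg).
Filling from the cheapest source first is optimal under one linear minimum: $3.46.

$3.46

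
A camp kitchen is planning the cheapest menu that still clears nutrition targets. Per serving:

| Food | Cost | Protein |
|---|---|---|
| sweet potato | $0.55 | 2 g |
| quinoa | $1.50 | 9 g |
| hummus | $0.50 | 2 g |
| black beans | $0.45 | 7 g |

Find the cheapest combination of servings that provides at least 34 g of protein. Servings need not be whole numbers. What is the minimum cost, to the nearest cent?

$2.19

Cost per g of protein: black beans $0.0643, quinoa $0.1667, hummus $0.2500, sweet potato $0.2750.
With no serving limits, use only black beans: 34 g / 7 g = 4.857 servings × $0.45 = $2.19.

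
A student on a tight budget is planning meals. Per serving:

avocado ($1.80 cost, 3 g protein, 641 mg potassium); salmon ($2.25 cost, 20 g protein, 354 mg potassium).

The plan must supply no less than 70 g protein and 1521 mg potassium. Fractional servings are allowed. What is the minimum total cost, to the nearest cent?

A basic optimal solution has at most two foods positive. Try each food alone and each pair with both targets met exactly.
avocado only: max(70/3, 1521/641) = 23.33 servings → $42.00.
salmon only: max(70/20, 1521/354) = 4.297 servings → $9.67.
avocado + salmon with both tight: 0.4797 servings and 3.428 servings → $8.58.
The minimum over all feasible corners is $8.58.

$8.58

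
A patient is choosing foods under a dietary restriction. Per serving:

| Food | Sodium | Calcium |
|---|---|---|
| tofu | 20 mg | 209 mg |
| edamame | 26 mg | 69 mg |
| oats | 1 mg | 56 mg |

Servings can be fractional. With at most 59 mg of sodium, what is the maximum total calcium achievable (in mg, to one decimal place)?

3304.0 mg

Calcium per mg sodium: oats 56, tofu 10.45, edamame 2.654.
With no serving limits, spend the whole sodium allowance on oats: 59 mg / 1 mg × 56 mg = 3304.0 mg.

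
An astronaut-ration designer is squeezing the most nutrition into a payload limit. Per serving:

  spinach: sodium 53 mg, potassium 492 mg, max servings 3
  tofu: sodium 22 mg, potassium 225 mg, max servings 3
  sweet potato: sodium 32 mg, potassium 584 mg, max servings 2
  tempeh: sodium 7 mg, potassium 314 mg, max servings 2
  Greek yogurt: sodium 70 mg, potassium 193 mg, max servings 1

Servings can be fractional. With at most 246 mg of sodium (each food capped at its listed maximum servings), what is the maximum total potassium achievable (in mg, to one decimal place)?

Potassium per mg sodium: tempeh 44.86, sweet potato 18.25, tofu 10.23, spinach 9.283, Greek yogurt 2.757.
Take 2 servings of tempeh: uses 14 mg sodium, +628.0 mg potassium (running total 628.0 mg).
Take 2 servings of sweet potato: uses 64 mg sodium, +1168.0 mg potassium (running total 1796.0 mg).
Take 3 servings of tofu: uses 66 mg sodium, +675.0 mg potassium (running total 2471.0 mg).
Take 1.925 servings of spinach: uses 102 mg sodium, +946.9 mg potassium (running total 3417.9 mg).
Greedy by best ratio exhausts the sodium allowance optimally: 3417.9 mg.

3417.9 mg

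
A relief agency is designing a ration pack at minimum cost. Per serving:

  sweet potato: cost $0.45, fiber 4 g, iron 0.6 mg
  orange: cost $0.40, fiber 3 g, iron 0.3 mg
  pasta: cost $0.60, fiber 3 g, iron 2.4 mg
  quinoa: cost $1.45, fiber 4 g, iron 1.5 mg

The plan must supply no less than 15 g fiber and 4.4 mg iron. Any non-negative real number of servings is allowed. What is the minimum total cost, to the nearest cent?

An LP optimum is at a vertex; with two nutrient constraints at most two foods are used. Check each candidate.
sweet potato only: max(15/4, 4.4/0.6) = 7.333 servings → $3.30.
orange only: max(15/3, 4.4/0.3) = 14.67 servings → $5.87.
pasta only: max(15/3, 4.4/2.4) = 5 servings → $3.00.
quinoa only: max(15/4, 4.4/1.5) = 3.75 servings → $5.44.
sweet potato + orange: the both-tight solution has a negative serving — not a feasible corner.
sweet potato + pasta with both tight: 2.923 servings and 1.103 servings → $1.98.
sweet potato + quinoa with both tight: 1.361 servings and 2.389 servings → $4.08.
orange + pasta with both tight: 3.619 servings and 1.381 servings → $2.28.
orange + quinoa with both tight: 1.485 servings and 2.636 servings → $4.42.
pasta + quinoa: intersection lies outside the first quadrant.
Cheapest feasible corner: $1.98.

$1.98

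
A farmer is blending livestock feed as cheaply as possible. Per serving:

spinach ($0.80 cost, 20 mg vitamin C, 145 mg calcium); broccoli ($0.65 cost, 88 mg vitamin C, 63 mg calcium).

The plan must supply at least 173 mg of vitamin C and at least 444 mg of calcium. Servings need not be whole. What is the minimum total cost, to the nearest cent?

$2.88

For a min-cost LP with two ≥-constraints, a basic feasible solution has at most two positive variables.
spinach only: max(173/20, 444/145) = 8.65 servings → $6.92.
broccoli only: max(173/88, 444/63) = 7.048 servings → $4.58.
spinach + broccoli with both tight: 2.45 servings and 1.409 servings → $2.88.
So the least-cost plan costs $2.88.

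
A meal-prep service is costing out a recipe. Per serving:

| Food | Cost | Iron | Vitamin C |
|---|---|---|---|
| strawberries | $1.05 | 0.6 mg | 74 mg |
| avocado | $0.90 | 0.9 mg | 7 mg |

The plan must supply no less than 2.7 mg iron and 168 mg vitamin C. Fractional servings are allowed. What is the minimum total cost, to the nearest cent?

This is a tiny linear program; its minimum lies at a vertex of the feasible set. List the vertices and price them.
strawberries only: max(2.7/0.6, 168/74) = 4.5 servings → $4.72.
avocado only: max(2.7/0.9, 168/7) = 24 servings → $21.60.
strawberries + avocado with both tight: 2.12 servings and 1.587 servings → $3.65.
Cheapest feasible corner: $3.65.

$3.65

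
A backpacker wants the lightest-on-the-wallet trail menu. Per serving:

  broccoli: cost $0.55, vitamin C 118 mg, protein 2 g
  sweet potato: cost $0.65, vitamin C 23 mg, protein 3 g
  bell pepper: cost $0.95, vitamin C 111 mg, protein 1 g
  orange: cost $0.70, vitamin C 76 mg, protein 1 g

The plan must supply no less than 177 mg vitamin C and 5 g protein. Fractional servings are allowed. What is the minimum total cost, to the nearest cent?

Check every corner: each single food scaled to meet both minima, and each pair solved so both constraints bind.
broccoli only: max(177/118, 5/2) = 2.5 servings → $1.38.
sweet potato only: max(177/23, 5/3) = 7.696 servings → $5.00.
bell pepper only: max(177/111, 5/1) = 5 servings → $4.75.
orange only: max(177/76, 5/1) = 5 servings → $3.50.
broccoli + sweet potato with both tight: 1.351 servings and 0.7662 servings → $1.24.
broccoli + bell pepper with both targets exact would need a negative amount; discard.
broccoli + orange: the both-tight solution has a negative serving — not a feasible corner.
sweet potato + bell pepper with both tight: 1.219 servings and 1.342 servings → $2.07.
sweet potato + orange with both tight: 0.9902 servings and 2.029 servings → $2.06.
bell pepper + orange: the both-tight solution has a negative serving — not a feasible corner.
Cheapest feasible corner: $1.24.

$1.24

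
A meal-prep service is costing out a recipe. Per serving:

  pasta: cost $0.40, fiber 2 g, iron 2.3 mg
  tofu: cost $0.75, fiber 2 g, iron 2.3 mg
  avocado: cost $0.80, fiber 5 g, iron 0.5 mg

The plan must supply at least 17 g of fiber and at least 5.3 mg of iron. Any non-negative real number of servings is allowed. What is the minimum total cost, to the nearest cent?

For a min-cost LP with two ≥-constraints, a basic feasible solution has at most two positive variables.
pasta only: max(17/2, 5.3/2.3) = 8.5 servings → $3.40.
tofu only: max(17/2, 5.3/2.3) = 8.5 servings → $6.38.
avocado only: max(17/5, 5.3/0.5) = 10.6 servings → $8.48.
pasta + tofu (both tight): parallel constraints — no distinct corner.
pasta + avocado with both tight: 1.714 servings and 2.714 servings → $2.86.
tofu + avocado with both tight: 1.714 servings and 2.714 servings → $3.46.
The minimum over all feasible corners is $2.86.

$2.86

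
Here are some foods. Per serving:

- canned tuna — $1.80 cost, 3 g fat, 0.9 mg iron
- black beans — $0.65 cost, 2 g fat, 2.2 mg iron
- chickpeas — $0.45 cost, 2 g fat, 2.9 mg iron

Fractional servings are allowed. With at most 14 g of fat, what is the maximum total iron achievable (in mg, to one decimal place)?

Iron per g fat: chickpeas 1.45, black beans 1.1, canned tuna 0.3.
With no serving limits, spend the whole fat allowance on chickpeas: 14 g / 2 g × 2.9 mg = 20.3 mg.

20.3 mg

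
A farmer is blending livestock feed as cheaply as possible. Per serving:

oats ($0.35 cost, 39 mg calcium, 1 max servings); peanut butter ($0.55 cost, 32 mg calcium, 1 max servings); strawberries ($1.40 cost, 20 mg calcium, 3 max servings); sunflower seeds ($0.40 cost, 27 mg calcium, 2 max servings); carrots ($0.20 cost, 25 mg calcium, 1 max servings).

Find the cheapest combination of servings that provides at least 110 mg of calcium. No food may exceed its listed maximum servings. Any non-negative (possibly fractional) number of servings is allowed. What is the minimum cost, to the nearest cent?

$1.23

Cost per mg of calcium: carrots $0.0080, oats $0.0090, sunflower seeds $0.0148, peanut butter $0.0172, strawberries $0.0700.
Take 1 serving of carrots: +25.0 mg calcium for $0.20 (total $0.20, still need 85.0 mg).
Take 1 serving of oats: +39.0 mg calcium for $0.35 (total $0.55, still need 46.0 mg).
Take 1.704 servings of sunflower seeds: +46.0 mg calcium for $0.68 (total $1.23, still need 0.0 mg).
Filling from the cheapest source first is optimal under one linear minimum: $1.23.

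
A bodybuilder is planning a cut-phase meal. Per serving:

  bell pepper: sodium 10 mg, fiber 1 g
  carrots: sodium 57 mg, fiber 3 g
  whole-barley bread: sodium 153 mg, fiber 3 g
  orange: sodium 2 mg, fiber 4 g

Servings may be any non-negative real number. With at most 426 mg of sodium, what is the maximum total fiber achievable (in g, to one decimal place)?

852.0 g

Fiber per mg sodium: orange 2, bell pepper 0.1, carrots 0.05263, whole-barley bread 0.01961.
With no serving limits, spend the whole sodium allowance on orange: 426 mg / 2 mg × 4 g = 852.0 g.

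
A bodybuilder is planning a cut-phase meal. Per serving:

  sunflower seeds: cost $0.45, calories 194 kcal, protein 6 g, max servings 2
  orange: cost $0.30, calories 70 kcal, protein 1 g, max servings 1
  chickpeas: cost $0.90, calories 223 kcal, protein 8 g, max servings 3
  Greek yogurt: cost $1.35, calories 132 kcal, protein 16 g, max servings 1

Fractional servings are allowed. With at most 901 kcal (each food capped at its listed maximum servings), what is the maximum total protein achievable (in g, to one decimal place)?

43.1 g

Protein per kcal: Greek yogurt 0.1212, chickpeas 0.03587, sunflower seeds 0.03093, orange 0.01429.
Take 1 serving of Greek yogurt: uses 132 kcal, +16.0 g protein (running total 16.0 g).
Take 3 servings of chickpeas: uses 669 kcal, +24.0 g protein (running total 40.0 g).
Take 0.5155 servings of sunflower seeds: uses 100 kcal, +3.1 g protein (running total 43.1 g).
Filling greedily by protein-per-kcal is optimal for one linear limit, giving 43.1 g.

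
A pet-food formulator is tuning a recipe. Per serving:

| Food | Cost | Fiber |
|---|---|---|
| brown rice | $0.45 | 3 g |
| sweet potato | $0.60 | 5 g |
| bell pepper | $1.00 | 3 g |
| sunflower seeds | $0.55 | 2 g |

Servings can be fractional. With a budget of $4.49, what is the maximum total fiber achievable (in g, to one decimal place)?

Fiber per dollar: sweet potato 8.333, brown rice 6.667, sunflower seeds 3.636, bell pepper 3.
With no serving limits, spend the whole cost allowance on sweet potato: $4.49 / $0.60 × 5 g = 37.4 g.

37.4 g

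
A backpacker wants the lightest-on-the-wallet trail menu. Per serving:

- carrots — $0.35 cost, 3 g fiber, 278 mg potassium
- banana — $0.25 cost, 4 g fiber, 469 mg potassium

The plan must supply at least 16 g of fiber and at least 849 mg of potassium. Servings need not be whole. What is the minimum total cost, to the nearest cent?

$1.00

With two linear requirements the optimum uses one or two foods; enumerate the corners.
carrots only: max(16/3, 849/278) = 5.333 servings → $1.87.
banana only: max(16/4, 849/469) = 4 servings → $1.00.
carrots + banana: the both-tight solution has a negative serving — not a feasible corner.
So the least-cost plan costs $1.00.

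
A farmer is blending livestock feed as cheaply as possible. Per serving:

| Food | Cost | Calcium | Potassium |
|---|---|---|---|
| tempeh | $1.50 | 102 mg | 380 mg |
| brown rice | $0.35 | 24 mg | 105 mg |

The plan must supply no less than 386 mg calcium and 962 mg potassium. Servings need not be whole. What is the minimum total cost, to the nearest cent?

The cheapest plan sits at a corner of the feasible region — with two constraints it uses at most two foods.
tempeh only: max(386/102, 962/380) = 3.784 servings → $5.68.
brown rice only: max(386/24, 962/105) = 16.08 servings → $5.63.
tempeh + brown rice: the both-tight solution has a negative serving — not a feasible corner.
Cheapest feasible corner: $5.63.

$5.63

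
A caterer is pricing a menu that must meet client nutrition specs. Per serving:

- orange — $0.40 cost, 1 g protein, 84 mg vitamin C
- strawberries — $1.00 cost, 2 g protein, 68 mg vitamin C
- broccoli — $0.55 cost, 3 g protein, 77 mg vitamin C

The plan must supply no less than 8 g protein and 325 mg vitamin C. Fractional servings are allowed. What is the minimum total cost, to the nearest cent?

$1.91

Compare the cost at each extreme point of the feasible region.
orange only: max(8/1, 325/84) = 8 servings → $3.20.
strawberries only: max(8/2, 325/68) = 4.779 servings → $4.78.
broccoli only: max(8/3, 325/77) = 4.221 servings → $2.32.
orange + strawberries with both tight: 1.06 servings and 3.47 servings → $3.89.
orange + broccoli with both tight: 2.051 servings and 1.983 servings → $1.91.
strawberries + broccoli with both targets exact would need a negative amount; discard.
The minimum over all feasible corners is $1.91.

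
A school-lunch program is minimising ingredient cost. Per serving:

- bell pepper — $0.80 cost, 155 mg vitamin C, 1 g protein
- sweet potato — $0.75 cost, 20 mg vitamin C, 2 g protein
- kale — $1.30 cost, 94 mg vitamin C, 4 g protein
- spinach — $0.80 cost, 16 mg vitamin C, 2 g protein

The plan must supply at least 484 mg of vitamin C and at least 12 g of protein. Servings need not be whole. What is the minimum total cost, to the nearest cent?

$4.63

At the optimum either one food covers both requirements or two foods hit both targets exactly; no other combination can be cheaper.
bell pepper only: max(484/155, 12/1) = 12 servings → $9.60.
sweet potato only: max(484/20, 12/2) = 24.2 servings → $18.15.
kale only: max(484/94, 12/4) = 5.149 servings → $6.69.
spinach only: max(484/16, 12/2) = 30.25 servings → $24.20.
bell pepper + sweet potato with both tight: 2.51 servings and 4.745 servings → $5.57.
bell pepper + kale with both tight: 1.536 servings and 2.616 servings → $4.63.
bell pepper + spinach with both tight: 2.639 servings and 4.68 servings → $5.86.
sweet potato + kale: the both-tight solution has a negative serving — not a feasible corner.
sweet potato + spinach: intersection lies outside the first quadrant.
kale + spinach: intersection lies outside the first quadrant.
The minimum over all feasible corners is $4.63.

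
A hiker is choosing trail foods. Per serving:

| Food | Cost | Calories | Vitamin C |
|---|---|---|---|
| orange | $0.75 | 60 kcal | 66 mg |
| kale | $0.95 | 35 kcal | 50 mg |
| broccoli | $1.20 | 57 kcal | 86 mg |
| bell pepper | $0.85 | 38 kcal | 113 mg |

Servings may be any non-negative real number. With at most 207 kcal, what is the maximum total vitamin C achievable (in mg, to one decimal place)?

Vitamin C per kcal: bell pepper 2.974, broccoli 1.509, kale 1.429, orange 1.1.
With no serving limits, spend the whole calories allowance on bell pepper: 207 kcal / 38 kcal × 113 mg = 615.6 mg.

615.6 mg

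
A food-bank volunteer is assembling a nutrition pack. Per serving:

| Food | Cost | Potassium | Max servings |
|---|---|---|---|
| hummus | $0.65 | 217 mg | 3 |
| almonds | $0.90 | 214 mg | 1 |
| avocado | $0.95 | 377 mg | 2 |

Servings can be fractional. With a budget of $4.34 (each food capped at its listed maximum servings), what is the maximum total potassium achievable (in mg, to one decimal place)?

Potassium per dollar: avocado 396.8, hummus 333.8, almonds 237.8.
Take 2 servings of avocado: spends $1.90, +754.0 mg potassium (running total 754.0 mg).
Take 3 servings of hummus: spends $1.95, +651.0 mg potassium (running total 1405.0 mg).
Take 0.5444 servings of almonds: spends $0.49, +116.5 mg potassium (running total 1521.5 mg).
Filling greedily by potassium-per-dollar is optimal for one linear limit, giving 1521.5 mg.

1521.5 mg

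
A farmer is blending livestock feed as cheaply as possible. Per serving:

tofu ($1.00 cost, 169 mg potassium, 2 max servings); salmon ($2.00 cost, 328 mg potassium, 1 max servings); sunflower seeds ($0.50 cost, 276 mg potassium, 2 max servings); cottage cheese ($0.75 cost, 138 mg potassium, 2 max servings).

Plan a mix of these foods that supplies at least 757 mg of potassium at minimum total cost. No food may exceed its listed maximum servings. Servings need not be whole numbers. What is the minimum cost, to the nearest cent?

$2.11

Cost per mg of potassium: sunflower seeds $0.0018, cottage cheese $0.0054, tofu $0.0059, salmon $0.0061.
Take 2 servings of sunflower seeds: +552.0 mg potassium for $1.00 (total $1.00, still need 205.0 mg).
Take 1.486 servings of cottage cheese: +205.0 mg potassium for $1.11 (total $2.11, still need 0.0 mg).
Filling from the cheapest source first is optimal under one linear minimum: $2.11.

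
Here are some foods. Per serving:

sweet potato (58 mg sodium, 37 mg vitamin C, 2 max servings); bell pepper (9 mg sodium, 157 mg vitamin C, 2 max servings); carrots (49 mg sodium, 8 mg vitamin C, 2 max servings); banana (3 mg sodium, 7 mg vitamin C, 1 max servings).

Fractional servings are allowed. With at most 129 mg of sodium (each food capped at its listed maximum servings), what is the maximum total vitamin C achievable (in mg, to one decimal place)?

Vitamin C per mg sodium: bell pepper 17.44, banana 2.333, sweet potato 0.6379, carrots 0.1633.
Take 2 servings of bell pepper: uses 18 mg sodium, +314.0 mg vitamin C (running total 314.0 mg).
Take 1 serving of banana: uses 3 mg sodium, +7.0 mg vitamin C (running total 321.0 mg).
Take 1.862 servings of sweet potato: uses 108 mg sodium, +68.9 mg vitamin C (running total 389.9 mg).
Greedy by best ratio exhausts the sodium allowance optimally: 389.9 mg.

389.9 mg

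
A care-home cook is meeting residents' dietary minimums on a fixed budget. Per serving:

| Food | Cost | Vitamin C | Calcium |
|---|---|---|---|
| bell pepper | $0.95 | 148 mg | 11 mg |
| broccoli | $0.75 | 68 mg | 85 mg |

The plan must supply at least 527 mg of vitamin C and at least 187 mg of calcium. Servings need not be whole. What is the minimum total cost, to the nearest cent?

Check every corner: each single food scaled to meet both minima, and each pair solved so both constraints bind.
bell pepper only: max(527/148, 187/11) = 17 servings → $16.15.
broccoli only: max(527/68, 187/85) = 7.75 servings → $5.81.
bell pepper + broccoli with both tight: 2.711 servings and 1.849 servings → $3.96.
The minimum over all feasible corners is $3.96.

$3.96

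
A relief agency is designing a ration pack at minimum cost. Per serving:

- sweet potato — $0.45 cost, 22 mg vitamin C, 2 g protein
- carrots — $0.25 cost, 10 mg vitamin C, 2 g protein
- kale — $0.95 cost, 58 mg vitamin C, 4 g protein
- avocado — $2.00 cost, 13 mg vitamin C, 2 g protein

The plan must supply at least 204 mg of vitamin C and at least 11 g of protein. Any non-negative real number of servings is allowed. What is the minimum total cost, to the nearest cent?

Minimising a linear cost over {vitamin C ≥ 204, protein ≥ 11, servings ≥ 0} — the optimum is at a vertex, using one or two foods.
sweet potato only: max(204/22, 11/2) = 9.273 servings → $4.17.
carrots only: max(204/10, 11/2) = 20.4 servings → $5.10.
kale only: max(204/58, 11/4) = 3.517 servings → $3.34.
avocado only: max(204/13, 11/2) = 15.69 servings → $31.38.
sweet potato + carrots: the both-tight solution has a negative serving — not a feasible corner.
sweet potato + kale: the both-tight solution has a negative serving — not a feasible corner.
sweet potato + avocado: intersection lies outside the first quadrant.
carrots + kale with both targets exact would need a negative amount; discard.
carrots + avocado: the both-tight solution has a negative serving — not a feasible corner.
kale + avocado: the both-tight solution has a negative serving — not a feasible corner.
Cheapest feasible corner: $3.34.

$3.34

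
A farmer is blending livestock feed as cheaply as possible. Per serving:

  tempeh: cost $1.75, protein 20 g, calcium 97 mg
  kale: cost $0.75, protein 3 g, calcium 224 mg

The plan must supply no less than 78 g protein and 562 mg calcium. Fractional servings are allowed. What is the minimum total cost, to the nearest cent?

$7.25

tempeh only: max(78/20, 562/97) = 5.794 servings → $10.14.
kale only: max(78/3, 562/224) = 26 servings → $19.50.
tempeh + kale with both tight: 3.768 servings and 0.8771 servings → $7.25.
The minimum over all feasible corners is $7.25.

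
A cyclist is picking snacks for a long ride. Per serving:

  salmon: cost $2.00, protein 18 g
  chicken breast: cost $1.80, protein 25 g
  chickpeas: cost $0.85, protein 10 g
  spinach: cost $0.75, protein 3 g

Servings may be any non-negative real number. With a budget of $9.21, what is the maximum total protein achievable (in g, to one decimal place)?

127.9 g

Protein per dollar: chicken breast 13.89, chickpeas 11.76, salmon 9, spinach 4.
With no serving limits, spend the whole cost allowance on chicken breast: $9.21 / $1.80 × 25 g = 127.9 g.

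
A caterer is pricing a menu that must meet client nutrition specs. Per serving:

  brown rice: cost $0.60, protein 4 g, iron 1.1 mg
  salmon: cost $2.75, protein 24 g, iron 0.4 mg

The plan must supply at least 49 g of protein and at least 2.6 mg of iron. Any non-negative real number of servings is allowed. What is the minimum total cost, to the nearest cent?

brown rice only: max(49/4, 2.6/1.1) = 12.25 servings → $7.35.
salmon only: max(49/24, 2.6/0.4) = 6.5 servings → $17.88.
brown rice + salmon with both tight: 1.726 servings and 1.754 servings → $5.86.
So the least-cost plan costs $5.86.

$5.86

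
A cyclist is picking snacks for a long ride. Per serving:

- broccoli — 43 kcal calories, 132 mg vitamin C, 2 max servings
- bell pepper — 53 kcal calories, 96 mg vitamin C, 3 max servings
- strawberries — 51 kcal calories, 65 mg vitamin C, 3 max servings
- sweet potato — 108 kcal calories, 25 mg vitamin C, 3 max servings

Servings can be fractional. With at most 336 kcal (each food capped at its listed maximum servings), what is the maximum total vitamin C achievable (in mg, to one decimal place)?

668.0 mg

Vitamin C per kcal: broccoli 3.07, bell pepper 1.811, strawberries 1.275, sweet potato 0.2315.
Take 2 servings of broccoli: uses 86 kcal, +264.0 mg vitamin C (running total 264.0 mg).
Take 3 servings of bell pepper: uses 159 kcal, +288.0 mg vitamin C (running total 552.0 mg).
Take 1.784 servings of strawberries: uses 91 kcal, +116.0 mg vitamin C (running total 668.0 mg).
Greedy by best ratio exhausts the calories allowance optimally: 668.0 mg.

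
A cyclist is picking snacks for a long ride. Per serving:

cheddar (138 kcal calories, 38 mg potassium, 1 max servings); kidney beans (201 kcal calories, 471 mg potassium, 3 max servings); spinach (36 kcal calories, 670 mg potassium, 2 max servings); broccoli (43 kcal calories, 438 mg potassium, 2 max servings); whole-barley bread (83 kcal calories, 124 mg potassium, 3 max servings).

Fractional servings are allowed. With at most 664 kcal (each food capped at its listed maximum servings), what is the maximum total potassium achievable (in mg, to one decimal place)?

3401.7 mg

Potassium per kcal: spinach 18.61, broccoli 10.19, kidney beans 2.343, whole-barley bread 1.494, cheddar 0.2754.
Take 2 servings of spinach: uses 72 kcal, +1340.0 mg potassium (running total 1340.0 mg).
Take 2 servings of broccoli: uses 86 kcal, +876.0 mg potassium (running total 2216.0 mg).
Take 2.517 servings of kidney beans: uses 506 kcal, +1185.7 mg potassium (running total 3401.7 mg).
Greedy by best ratio exhausts the calories allowance optimally: 3401.7 mg.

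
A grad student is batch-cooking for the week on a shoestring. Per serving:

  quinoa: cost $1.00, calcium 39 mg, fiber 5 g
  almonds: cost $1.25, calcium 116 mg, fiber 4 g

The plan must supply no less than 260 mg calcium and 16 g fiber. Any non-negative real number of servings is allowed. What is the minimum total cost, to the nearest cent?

Two binding constraints pin down two serving amounts, so the optimal mix uses at most two foods. The candidates are each food alone (scaled to the tighter of calcium/fiber) and each pair with both constraints tight.
quinoa only: max(260/39, 16/5) = 6.667 servings → $6.67.
almonds only: max(260/116, 16/4) = 4 servings → $5.00.
quinoa + almonds with both tight: 1.925 servings and 1.594 servings → $3.92.
The minimum over all feasible corners is $3.92.

$3.92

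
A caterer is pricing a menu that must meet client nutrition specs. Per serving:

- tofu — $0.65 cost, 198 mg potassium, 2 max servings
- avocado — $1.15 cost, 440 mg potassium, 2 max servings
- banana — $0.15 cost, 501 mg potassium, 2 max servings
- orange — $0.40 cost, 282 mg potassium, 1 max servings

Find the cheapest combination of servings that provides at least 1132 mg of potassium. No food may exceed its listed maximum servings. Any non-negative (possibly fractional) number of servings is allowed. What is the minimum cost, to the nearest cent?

Cost per mg of potassium: banana $0.0003, orange $0.0014, avocado $0.0026, tofu $0.0033.
Take 2 servings of banana: +1002.0 mg potassium for $0.30 (total $0.30, still need 130.0 mg).
Take 0.461 servings of orange: +130.0 mg potassium for $0.18 (total $0.48, still need 0.0 mg).
Greedy by cheapest-per-mg is optimal for a single linear constraint, so the minimum cost is $0.48.

$0.48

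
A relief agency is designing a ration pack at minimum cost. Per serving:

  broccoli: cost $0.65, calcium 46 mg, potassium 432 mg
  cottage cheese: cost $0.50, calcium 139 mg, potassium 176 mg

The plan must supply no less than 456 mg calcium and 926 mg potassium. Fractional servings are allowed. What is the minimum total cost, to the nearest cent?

$2.09

For a min-cost LP with two ≥-constraints, a basic feasible solution has at most two positive variables.
broccoli only: max(456/46, 926/432) = 9.913 servings → $6.44.
cottage cheese only: max(456/139, 926/176) = 5.261 servings → $2.63.
broccoli + cottage cheese with both tight: 0.9327 servings and 2.972 servings → $2.09.
The minimum over all feasible corners is $2.09.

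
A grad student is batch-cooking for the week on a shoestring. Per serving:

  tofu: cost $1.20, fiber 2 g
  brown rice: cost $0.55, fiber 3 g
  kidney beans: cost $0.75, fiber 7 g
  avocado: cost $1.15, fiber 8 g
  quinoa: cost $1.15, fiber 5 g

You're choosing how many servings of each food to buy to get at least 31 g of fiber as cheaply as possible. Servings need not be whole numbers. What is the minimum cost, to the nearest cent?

Cost per g of fiber: kidney beans $0.1071, avocado $0.1437, brown rice $0.1833, quinoa $0.2300, tofu $0.6000.
With no serving limits, use only kidney beans: 31 g / 7 g = 4.429 servings × $0.75 = $3.32.

$3.32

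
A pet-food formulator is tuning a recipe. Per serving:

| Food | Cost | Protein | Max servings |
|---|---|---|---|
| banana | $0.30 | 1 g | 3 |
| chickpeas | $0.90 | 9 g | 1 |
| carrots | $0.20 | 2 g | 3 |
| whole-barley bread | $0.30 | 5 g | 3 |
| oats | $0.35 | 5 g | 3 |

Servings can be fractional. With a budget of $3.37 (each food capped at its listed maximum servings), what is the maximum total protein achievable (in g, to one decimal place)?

Protein per dollar: whole-barley bread 16.67, oats 14.29, chickpeas 10, carrots 10, banana 3.333.
Take 3 servings of whole-barley bread: spends $0.90, +15.0 g protein (running total 15.0 g).
Take 3 servings of oats: spends $1.05, +15.0 g protein (running total 30.0 g).
Take 1 serving of chickpeas: spends $0.90, +9.0 g protein (running total 39.0 g).
Take 2.6 servings of carrots: spends $0.52, +5.2 g protein (running total 44.2 g).
Greedy by best ratio exhausts the cost allowance optimally: 44.2 g.

44.2 g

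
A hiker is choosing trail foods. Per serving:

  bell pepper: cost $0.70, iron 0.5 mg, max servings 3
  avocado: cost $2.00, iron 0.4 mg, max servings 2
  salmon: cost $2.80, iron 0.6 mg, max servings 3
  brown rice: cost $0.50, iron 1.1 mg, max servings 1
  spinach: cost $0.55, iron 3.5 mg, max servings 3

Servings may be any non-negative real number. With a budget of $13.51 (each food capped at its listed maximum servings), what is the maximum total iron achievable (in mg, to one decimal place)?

15.1 mg

Iron per dollar: spinach 6.364, brown rice 2.2, bell pepper 0.7143, salmon 0.2143, avocado 0.2.
Take 3 servings of spinach: spends $1.65, +10.5 mg iron (running total 10.5 mg).
Take 1 serving of brown rice: spends $0.50, +1.1 mg iron (running total 11.6 mg).
Take 3 servings of bell pepper: spends $2.10, +1.5 mg iron (running total 13.1 mg).
Take 3 servings of salmon: spends $8.40, +1.8 mg iron (running total 14.9 mg).
Take 0.43 servings of avocado: spends $0.86, +0.2 mg iron (running total 15.1 mg).
Filling greedily by iron-per-dollar is optimal for one linear limit, giving 15.1 mg.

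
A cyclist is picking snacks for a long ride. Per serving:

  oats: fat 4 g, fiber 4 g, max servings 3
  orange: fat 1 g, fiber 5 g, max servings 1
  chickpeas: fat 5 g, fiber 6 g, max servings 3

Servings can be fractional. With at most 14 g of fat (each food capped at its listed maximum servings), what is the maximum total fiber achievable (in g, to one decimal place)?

Fiber per g fat: orange 5, chickpeas 1.2, oats 1.
Take 1 serving of orange: uses 1 g fat, +5.0 g fiber (running total 5.0 g).
Take 2.6 servings of chickpeas: uses 13 g fat, +15.6 g fiber (running total 20.6 g).
Filling greedily by fiber-per-g fat is optimal for one linear limit, giving 20.6 g.

20.6 g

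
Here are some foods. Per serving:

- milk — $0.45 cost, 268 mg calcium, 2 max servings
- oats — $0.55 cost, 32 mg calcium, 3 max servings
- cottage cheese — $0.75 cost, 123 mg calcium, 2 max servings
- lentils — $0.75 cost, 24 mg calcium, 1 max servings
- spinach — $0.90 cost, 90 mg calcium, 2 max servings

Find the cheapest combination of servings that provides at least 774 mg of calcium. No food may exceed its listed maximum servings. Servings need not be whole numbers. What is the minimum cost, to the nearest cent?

$2.35

Cost per mg of calcium: milk $0.0017, cottage cheese $0.0061, spinach $0.0100, oats $0.0172, lentils $0.0312.
Take 2 servings of milk: +536.0 mg calcium for $0.90 (total $0.90, still need 238.0 mg).
Take 1.935 servings of cottage cheese: +238.0 mg calcium for $1.45 (total $2.35, still need 0.0 mg).
Filling from the cheapest source first is optimal under one linear minimum: $2.35.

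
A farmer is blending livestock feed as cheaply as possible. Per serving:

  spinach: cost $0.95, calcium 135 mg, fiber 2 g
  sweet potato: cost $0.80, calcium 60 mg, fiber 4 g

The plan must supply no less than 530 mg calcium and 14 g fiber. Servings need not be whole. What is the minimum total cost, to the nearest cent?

An LP optimum is at a vertex; with two nutrient constraints at most two foods are used. Check each candidate.
spinach only: max(530/135, 14/2) = 7 servings → $6.65.
sweet potato only: max(530/60, 14/4) = 8.833 servings → $7.07.
spinach + sweet potato with both tight: 3.048 servings and 1.976 servings → $4.48.
So the least-cost plan costs $4.48.

$4.48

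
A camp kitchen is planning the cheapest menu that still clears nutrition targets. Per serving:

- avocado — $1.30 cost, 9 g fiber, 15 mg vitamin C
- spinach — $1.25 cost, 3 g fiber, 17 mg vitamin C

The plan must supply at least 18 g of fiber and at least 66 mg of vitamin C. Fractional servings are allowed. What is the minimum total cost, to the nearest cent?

$5.05

A basic optimal solution has at most two foods positive. Try each food alone and each pair with both targets met exactly.
avocado only: max(18/9, 66/15) = 4.4 servings → $5.72.
spinach only: max(18/3, 66/17) = 6 servings → $7.50.
avocado + spinach with both tight: 1 serving and 3 servings → $5.05.
Cheapest feasible corner: $5.05.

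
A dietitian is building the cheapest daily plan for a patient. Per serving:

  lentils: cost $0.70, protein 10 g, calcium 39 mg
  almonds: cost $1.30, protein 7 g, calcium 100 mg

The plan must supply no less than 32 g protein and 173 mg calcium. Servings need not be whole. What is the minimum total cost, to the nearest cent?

$2.78

Check every corner: each single food scaled to meet both minima, and each pair solved so both constraints bind.
lentils only: max(32/10, 173/39) = 4.436 servings → $3.11.
almonds only: max(32/7, 173/100) = 4.571 servings → $5.94.
lentils + almonds with both tight: 2.736 servings and 0.663 servings → $2.78.
Cheapest feasible corner: $2.78.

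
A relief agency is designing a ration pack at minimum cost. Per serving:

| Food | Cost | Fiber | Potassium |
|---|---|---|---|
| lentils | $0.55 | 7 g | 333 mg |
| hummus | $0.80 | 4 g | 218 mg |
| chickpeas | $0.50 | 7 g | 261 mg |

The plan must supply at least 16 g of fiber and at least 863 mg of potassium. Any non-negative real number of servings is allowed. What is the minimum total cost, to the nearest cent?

An LP optimum is at a vertex; with two nutrient constraints at most two foods are used. Check each candidate.
lentils only: max(16/7, 863/333) = 2.592 servings → $1.43.
hummus only: max(16/4, 863/218) = 4 servings → $3.20.
chickpeas only: max(16/7, 863/261) = 3.307 servings → $1.65.
lentils + hummus with both tight: 0.1856 servings and 3.675 servings → $3.04.
lentils + chickpeas with both targets exact would need a negative amount; discard.
hummus + chickpeas with both tight: 3.869 servings and 0.07469 servings → $3.13.
Cheapest feasible corner: $1.43.

$1.43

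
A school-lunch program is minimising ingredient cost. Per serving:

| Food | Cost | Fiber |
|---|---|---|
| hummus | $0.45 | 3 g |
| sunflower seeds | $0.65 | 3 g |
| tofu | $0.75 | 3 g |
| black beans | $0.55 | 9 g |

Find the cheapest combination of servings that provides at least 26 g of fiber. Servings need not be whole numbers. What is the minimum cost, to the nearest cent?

$1.59

Cost per g of fiber: black beans $0.0611, hummus $0.1500, sunflower seeds $0.2167, tofu $0.2500.
With no serving limits, use only black beans: 26 g / 9 g = 2.889 servings × $0.55 = $1.59.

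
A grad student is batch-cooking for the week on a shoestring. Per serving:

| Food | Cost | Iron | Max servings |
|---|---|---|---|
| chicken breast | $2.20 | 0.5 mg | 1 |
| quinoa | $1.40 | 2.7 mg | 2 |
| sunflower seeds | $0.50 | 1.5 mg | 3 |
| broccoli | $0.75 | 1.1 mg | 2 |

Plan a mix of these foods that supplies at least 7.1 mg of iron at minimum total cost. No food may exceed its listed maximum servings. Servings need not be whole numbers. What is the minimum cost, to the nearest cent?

Cost per mg of iron: sunflower seeds $0.3333, quinoa $0.5185, broccoli $0.6818, chicken breast $4.4000.
Take 3 servings of sunflower seeds: +4.5 mg iron for $1.50 (total $1.50, still need 2.6 mg).
Take 0.963 servings of quinoa: +2.6 mg iron for $1.35 (total $2.85, still need 0.0 mg).
Greedy by cheapest-per-mg is optimal for a single linear constraint, so the minimum cost is $2.85.

$2.85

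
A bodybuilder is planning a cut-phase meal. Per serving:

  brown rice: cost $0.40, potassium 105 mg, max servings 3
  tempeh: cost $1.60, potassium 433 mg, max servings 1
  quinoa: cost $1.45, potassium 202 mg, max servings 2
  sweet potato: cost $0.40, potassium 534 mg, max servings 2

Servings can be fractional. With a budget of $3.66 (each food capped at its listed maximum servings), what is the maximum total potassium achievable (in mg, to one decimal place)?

1824.4 mg

Potassium per dollar: sweet potato 1335, tempeh 270.6, brown rice 262.5, quinoa 139.3.
Take 2 servings of sweet potato: spends $0.80, +1068.0 mg potassium (running total 1068.0 mg).
Take 1 serving of tempeh: spends $1.60, +433.0 mg potassium (running total 1501.0 mg).
Take 3 servings of brown rice: spends $1.20, +315.0 mg potassium (running total 1816.0 mg).
Take 0.04138 servings of quinoa: spends $0.06, +8.4 mg potassium (running total 1824.4 mg).
Greedy by best ratio exhausts the cost allowance optimally: 1824.4 mg.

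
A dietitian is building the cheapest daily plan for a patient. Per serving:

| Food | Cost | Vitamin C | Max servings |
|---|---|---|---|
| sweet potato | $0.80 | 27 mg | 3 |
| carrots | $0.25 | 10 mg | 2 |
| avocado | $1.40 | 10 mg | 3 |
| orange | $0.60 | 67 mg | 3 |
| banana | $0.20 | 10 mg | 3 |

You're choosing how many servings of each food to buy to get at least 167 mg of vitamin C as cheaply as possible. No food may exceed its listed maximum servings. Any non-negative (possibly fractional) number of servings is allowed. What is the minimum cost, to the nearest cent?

Cost per mg of vitamin C: orange $0.0090, banana $0.0200, carrots $0.0250, sweet potato $0.0296, avocado $0.1400.
Take 2.493 servings of orange: +167.0 mg vitamin C for $1.50 (total $1.50, still need 0.0 mg).
Greedy by cheapest-per-mg is optimal for a single linear constraint, so the minimum cost is $1.50.

$1.50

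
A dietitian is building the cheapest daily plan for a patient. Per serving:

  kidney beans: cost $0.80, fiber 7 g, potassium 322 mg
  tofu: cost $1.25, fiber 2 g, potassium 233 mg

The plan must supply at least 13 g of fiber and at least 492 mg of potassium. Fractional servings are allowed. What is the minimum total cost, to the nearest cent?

Check every corner: each single food scaled to meet both minima, and each pair solved so both constraints bind.
kidney beans only: max(13/7, 492/322) = 1.857 servings → $1.49.
tofu only: max(13/2, 492/233) = 6.5 servings → $8.12.
kidney beans + tofu: intersection lies outside the first quadrant.
The minimum over all feasible corners is $1.49.

$1.49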